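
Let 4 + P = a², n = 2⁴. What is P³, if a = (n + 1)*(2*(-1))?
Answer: 1528823808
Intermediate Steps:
n = 16
a = -34 (a = (16 + 1)*(2*(-1)) = 17*(-2) = -34)
P = 1152 (P = -4 + (-34)² = -4 + 1156 = 1152)
P³ = 1152³ = 1528823808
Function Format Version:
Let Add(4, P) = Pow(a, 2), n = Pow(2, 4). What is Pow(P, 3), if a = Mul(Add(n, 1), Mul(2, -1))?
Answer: 1528823808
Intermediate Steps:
n = 16
a = -34 (a = Mul(Add(16, 1), Mul(2, -1)) = Mul(17, -2) = -34)
P = 1152 (P = Add(-4, Pow(-34, 2)) = Add(-4, 1156) = 1152)
Pow(P, 3) = Pow(1152, 3) = 1528823808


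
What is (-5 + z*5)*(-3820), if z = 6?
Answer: -95500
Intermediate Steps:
(-5 + z*5)*(-3820) = (-5 + 6*5)*(-3820) = (-5 + 30)*(-3820) = 25*(-3820) = -95500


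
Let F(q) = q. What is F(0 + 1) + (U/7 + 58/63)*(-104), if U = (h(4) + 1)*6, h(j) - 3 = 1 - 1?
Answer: -28433/63 ≈ -451.32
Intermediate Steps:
h(j) = 3 (h(j) = 3 + (1 - 1) = 3 + 0 = 3)
U = 24 (U = (3 + 1)*6 = 4*6 = 24)
F(0 + 1) + (U/7 + 58/63)*(-104) = (0 + 1) + (24/7 + 58/63)*(-104) = 1 + (24*(⅐) + 58*(1/63))*(-104) = 1 + (24/7 + 58/63)*(-104) = 1 + (274/63)*(-104) = 1 - 28496/63 = -28433/63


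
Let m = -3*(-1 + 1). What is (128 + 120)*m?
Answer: 0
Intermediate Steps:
m = 0 (m = -3*0 = 0)
(128 + 120)*m = (128 + 120)*0 = 248*0 = 0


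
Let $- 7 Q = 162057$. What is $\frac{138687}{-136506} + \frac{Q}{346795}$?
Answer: $- \frac{17085402857}{15779866090} \approx -1.0827$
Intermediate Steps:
$Q = -23151$ ($Q = \left(- \frac{1}{7}\right) 162057 = -23151$)
$\frac{138687}{-136506} + \frac{Q}{346795} = \frac{138687}{-136506} - \frac{23151}{346795} = 138687 \left(- \frac{1}{136506}\right) - \frac{23151}{346795} = - \frac{46229}{45502} - \frac{23151}{346795} = - \frac{17085402857}{15779866090}$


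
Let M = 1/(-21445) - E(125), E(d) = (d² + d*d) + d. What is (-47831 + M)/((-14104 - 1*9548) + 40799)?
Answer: -1698572671/367717415 ≈ -4.6192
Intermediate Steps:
E(d) = d + 2*d² (E(d) = (d² + d²) + d = 2*d² + d = d + 2*d²)
M = -672836876/21445 (M = 1/(-21445) - 125*(1 + 2*125) = -1/21445 - 125*(1 + 250) = -1/21445 - 125*251 = -1/21445 - 1*31375 = -1/21445 - 31375 = -672836876/21445 ≈ -31375.)
(-47831 + M)/((-14104 - 1*9548) + 40799) = (-47831 - 672836876/21445)/((-14104 - 1*9548) + 40799) = -1698572671/(21445*((-14104 - 9548) + 40799)) = -1698572671/(21445*(-23652 + 40799)) = -1698572671/21445/17147 = -1698572671/21445*1/17147 = -1698572671/367717415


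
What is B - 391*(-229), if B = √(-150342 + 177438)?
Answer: 89539 + 2*√6774 ≈ 89704.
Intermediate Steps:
B = 2*√6774 (B = √27096 = 2*√6774 ≈ 164.61)
B - 391*(-229) = 2*√6774 - 391*(-229) = 2*√6774 + 89539 = 89539 + 2*√6774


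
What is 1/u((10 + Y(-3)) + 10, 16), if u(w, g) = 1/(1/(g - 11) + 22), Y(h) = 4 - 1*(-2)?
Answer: 111/5 ≈ 22.200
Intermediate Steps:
Y(h) = 6 (Y(h) = 4 + 2 = 6)
u(w, g) = 1/(22 + 1/(-11 + g)) (u(w, g) = 1/(1/(-11 + g) + 22) = 1/(22 + 1/(-11 + g)))
1/u((10 + Y(-3)) + 10, 16) = 1/((-11 + 16)/(-241 + 22*16)) = 1/(5/(-241 + 352)) = 1/(5/111) = 111/5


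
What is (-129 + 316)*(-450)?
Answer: -84150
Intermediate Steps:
(-129 + 316)*(-450) = 187*(-450) = -84150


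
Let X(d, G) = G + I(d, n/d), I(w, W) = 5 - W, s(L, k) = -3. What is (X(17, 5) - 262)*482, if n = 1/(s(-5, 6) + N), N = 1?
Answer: -2064647/17 ≈ -1.2145e+5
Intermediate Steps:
n = -½ (n = 1/(-3 + 1) = 1/(-2) = -½ ≈ -0.50000)
X(d, G) = 5 + G + 1/(2*d) (X(d, G) = G + (5 - (-1)/(2*d)) = G + (5 + 1/(2*d)) = 5 + G + 1/(2*d))
(X(17, 5) - 262)*482 = ((5 + 5 + (½)/17) - 262)*482 = ((5 + 5 + (½)*(1/17)) - 262)*482 = ((5 + 5 + 1/34) - 262)*482 = (341/34 - 262)*482 = -8567/34*482 = -2064647/17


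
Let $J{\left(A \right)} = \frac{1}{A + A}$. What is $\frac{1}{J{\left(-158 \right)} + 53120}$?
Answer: $\frac{316}{16785919} \approx 1.8825 \cdot 10^{-5}$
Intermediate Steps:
$J{\left(A \right)} = \frac{1}{2 A}$
$\frac{1}{J{\left(-158 \right)} + 53120} = \frac{1}{\frac{1}{2 \left(-158\right)} + 53120} = \frac{1}{\frac{1}{2} \left(- \frac{1}{158}\right) + 53120} = \frac{1}{- \frac{1}{316} + 53120} = \frac{1}{\frac{16785919}{316}} = \frac{316}{16785919}$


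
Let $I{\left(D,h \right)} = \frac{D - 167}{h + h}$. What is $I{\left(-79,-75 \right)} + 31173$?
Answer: $\frac{779366}{25} \approx 31175.0$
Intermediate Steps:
$I{\left(D,h \right)} = \frac{-167 + D}{2 h}$
$I{\left(-79,-75 \right)} + 31173 = \frac{-167 - 79}{2 \left(-75\right)} + 31173 = \frac{1}{2} \left(- \frac{1}{75}\right) \left(-246\right) + 31173 = \frac{41}{25} + 31173 = \frac{779366}{25}$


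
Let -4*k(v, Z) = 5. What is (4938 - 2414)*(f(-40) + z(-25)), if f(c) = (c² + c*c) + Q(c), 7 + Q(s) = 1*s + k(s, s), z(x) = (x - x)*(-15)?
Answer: 7955017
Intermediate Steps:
k(v, Z) = -5/4 (k(v, Z) = -¼*5 = -5/4)
z(x) = 0 (z(x) = 0*(-15) = 0)
Q(s) = -33/4 + s (Q(s) = -7 + (1*s - 5/4) = -7 + (s - 5/4) = -7 + (-5/4 + s) = -33/4 + s)
f(c) = -33/4 + c + 2*c² (f(c) = (c² + c*c) + (-33/4 + c) = (c² + c²) + (-33/4 + c) = 2*c² + (-33/4 + c) = -33/4 + c + 2*c²)
(4938 - 2414)*(f(-40) + z(-25)) = (4938 - 2414)*((-33/4 - 40 + 2*(-40)²) + 0) = 2524*((-33/4 - 40 + 2*1600) + 0) = 2524*((-33/4 - 40 + 3200) + 0) = 2524*(12607/4 + 0) = 2524*(12607/4) = 7955017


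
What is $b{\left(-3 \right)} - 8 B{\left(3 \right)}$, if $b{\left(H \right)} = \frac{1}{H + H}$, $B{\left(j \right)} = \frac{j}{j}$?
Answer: $- \frac{49}{6} \approx -8.1667$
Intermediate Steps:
$B{\left(j \right)} = 1$
$b{\left(H \right)} = \frac{1}{2 H}$
$b{\left(-3 \right)} - 8 B{\left(3 \right)} = \frac{1}{2 \left(-3\right)} - 8 = \frac{1}{2} \left(- \frac{1}{3}\right) - 8 = - \frac{1}{6} - 8 = - \frac{49}{6}$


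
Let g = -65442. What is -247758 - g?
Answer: -182316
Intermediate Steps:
-247758 - g = -247758 - 1*(-65442) = -247758 + 65442 = -182316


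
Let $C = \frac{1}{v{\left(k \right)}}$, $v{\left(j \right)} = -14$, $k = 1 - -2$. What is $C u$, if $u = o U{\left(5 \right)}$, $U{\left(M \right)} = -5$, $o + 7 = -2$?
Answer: $- \frac{45}{14} \approx -3.2143$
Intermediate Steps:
$o = -9$ ($o = -7 - 2 = -9$)
$k = 3$ ($k = 1 + 2 = 3$)
$u = 45$ ($u = \left(-9\right) \left(-5\right) = 45$)
$C = - \frac{1}{14}$ ($C = \frac{1}{-14} = - \frac{1}{14} \approx -0.071429$)
$C u = \left(- \frac{1}{14}\right) 45 = - \frac{45}{14}$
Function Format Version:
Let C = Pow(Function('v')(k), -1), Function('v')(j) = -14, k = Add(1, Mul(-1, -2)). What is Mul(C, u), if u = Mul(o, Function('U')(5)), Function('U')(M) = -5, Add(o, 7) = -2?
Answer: Rational(-45, 14) ≈ -3.2143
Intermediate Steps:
o = -9 (o = Add(-7, -2) = -9)
k = 3 (k = Add(1, 2) = 3)
u = 45 (u = Mul(-9, -5) = 45)
C = Rational(-1, 14) (C = Pow(-14, -1) = Rational(-1, 14) ≈ -0.071429)
Mul(C, u) = Mul(Rational(-1, 14), 45) = Rational(-45, 14)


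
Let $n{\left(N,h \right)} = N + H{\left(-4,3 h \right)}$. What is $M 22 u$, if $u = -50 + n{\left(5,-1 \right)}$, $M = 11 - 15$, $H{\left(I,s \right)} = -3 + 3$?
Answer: $3960$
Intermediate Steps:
$H{\left(I,s \right)} = 0$
$M = -4$ ($M = 11 - 15 = -4$)
$n{\left(N,h \right)} = N$ ($n{\left(N,h \right)} = N + 0 = N$)
$u = -45$ ($u = -50 + 5 = -45$)
$M 22 u = \left(-4\right) 22 \left(-45\right) = \left(-88\right) \left(-45\right) = 3960$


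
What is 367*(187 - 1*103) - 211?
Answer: 30617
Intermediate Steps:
367*(187 - 1*103) - 211 = 367*(187 - 103) - 211 = 367*84 - 211 = 30828 - 211 = 30617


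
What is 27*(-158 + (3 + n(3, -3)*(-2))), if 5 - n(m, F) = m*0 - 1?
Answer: -4509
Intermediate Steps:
n(m, F) = 6 (n(m, F) = 5 - (m*0 - 1) = 5 - (0 - 1) = 5 - 1*(-1) = 5 + 1 = 6)
27*(-158 + (3 + n(3, -3)*(-2))) = 27*(-158 + (3 + 6*(-2))) = 27*(-158 + (3 - 12)) = 27*(-158 - 9) = 27*(-167) = -4509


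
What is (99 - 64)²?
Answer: 1225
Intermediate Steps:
(99 - 64)² = 35² = 1225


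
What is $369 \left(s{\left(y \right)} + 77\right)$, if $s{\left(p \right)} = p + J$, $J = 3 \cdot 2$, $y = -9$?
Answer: $27306$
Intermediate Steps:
$J = 6$
$s{\left(p \right)} = 6 + p$ ($s{\left(p \right)} = p + 6 = 6 + p$)
$369 \left(s{\left(y \right)} + 77\right) = 369 \left(\left(6 - 9\right) + 77\right) = 369 \left(-3 + 77\right) = 369 \cdot 74 = 27306$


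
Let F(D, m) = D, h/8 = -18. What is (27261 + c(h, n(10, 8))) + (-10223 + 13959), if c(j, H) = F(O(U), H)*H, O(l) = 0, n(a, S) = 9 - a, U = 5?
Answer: 30997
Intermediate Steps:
h = -144 (h = 8*(-18) = -144)
c(j, H) = 0 (c(j, H) = 0*H = 0)
(27261 + c(h, n(10, 8))) + (-10223 + 13959) = (27261 + 0) + (-10223 + 13959) = 27261 + 3736 = 30997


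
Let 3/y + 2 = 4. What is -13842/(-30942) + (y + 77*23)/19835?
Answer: 7320017/13638546 ≈ 0.53672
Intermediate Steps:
y = 3/2 (y = 3/(-2 + 4) = 3/2 ≈ 1.5000)
-13842/(-30942) + (y + 77*23)/19835 = -13842/(-30942) + (3/2 + 77*23)/19835 = -13842*(-1/30942) + (3/2 + 1771)*(1/19835) = 769/1719 + (3545/2)*(1/19835) = 769/1719 + 709/7934 = 7320017/13638546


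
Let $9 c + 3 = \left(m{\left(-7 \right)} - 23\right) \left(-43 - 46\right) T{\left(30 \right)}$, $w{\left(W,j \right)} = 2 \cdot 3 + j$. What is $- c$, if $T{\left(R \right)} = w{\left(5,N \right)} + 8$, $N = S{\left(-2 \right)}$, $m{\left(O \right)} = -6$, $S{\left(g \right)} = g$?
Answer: $-3441$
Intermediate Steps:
$N = -2$
$w{\left(W,j \right)} = 6 + j$
$T{\left(R \right)} = 12$ ($T{\left(R \right)} = \left(6 - 2\right) + 8 = 4 + 8 = 12$)
$c = 3441$ ($c = - \frac{1}{3} + \frac{\left(-6 - 23\right) \left(-43 - 46\right) 12}{9} = - \frac{1}{3} + \frac{\left(-29\right) \left(-89\right) 12}{9} = - \frac{1}{3} + \frac{2581 \cdot 12}{9} = - \frac{1}{3} + \frac{1}{9} \cdot 30972 = - \frac{1}{3} + \frac{10324}{3} = 3441$)
$- c = \left(-1\right) 3441 = -3441$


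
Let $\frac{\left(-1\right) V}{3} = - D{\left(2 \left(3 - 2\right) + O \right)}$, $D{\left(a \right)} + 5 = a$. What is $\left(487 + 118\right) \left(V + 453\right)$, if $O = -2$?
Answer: $264990$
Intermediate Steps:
$D{\left(a \right)} = -5 + a$
$V = -15$ ($V = - 3 \left(- (-5 - \left(2 - 2 \left(3 - 2\right)\right))\right) = - 3 \left(- (-5 + \left(2 \cdot 1 - 2\right))\right) = - 3 \left(- (-5 + \left(2 - 2\right))\right) = - 3 \left(- (-5 + 0)\right) = - 3 \left(\left(-1\right) \left(-5\right)\right) = \left(-3\right) 5 = -15$)
$\left(487 + 118\right) \left(V + 453\right) = \left(487 + 118\right) \left(-15 + 453\right) = 605 \cdot 438 = 264990$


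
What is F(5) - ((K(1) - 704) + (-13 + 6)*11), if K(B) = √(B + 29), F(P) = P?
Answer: 786 - √30 ≈ 780.52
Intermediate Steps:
K(B) = √(29 + B)
F(5) - ((K(1) - 704) + (-13 + 6)*11) = 5 - ((√(29 + 1) - 704) + (-13 + 6)*11) = 5 - ((√30 - 704) - 7*11) = 5 - ((-704 + √30) - 77) = 5 - (-781 + √30) = 5 + (781 - √30) = 786 - √30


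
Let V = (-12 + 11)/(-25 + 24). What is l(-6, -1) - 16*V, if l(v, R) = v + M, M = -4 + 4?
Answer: -22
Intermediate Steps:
M = 0
V = 1 (V = -1/(-1) = -1*(-1) = 1)
l(v, R) = v (l(v, R) = v + 0 = v)
l(-6, -1) - 16*V = -6 - 16*1 = -6 - 16 = -22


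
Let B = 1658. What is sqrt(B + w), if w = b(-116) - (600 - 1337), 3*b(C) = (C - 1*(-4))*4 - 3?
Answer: sqrt(20202)/3 ≈ 47.378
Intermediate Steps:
b(C) = 13/3 + 4*C/3 (b(C) = ((C - 1*(-4))*4 - 3)/3 = ((C + 4)*4 - 3)/3 = ((4 + C)*4 - 3)/3 = ((16 + 4*C) - 3)/3 = (13 + 4*C)/3 = 13/3 + 4*C/3)
w = 1760/3 (w = (13/3 + (4/3)*(-116)) - (600 - 1337) = (13/3 - 464/3) - 1*(-737) = -451/3 + 737 = 1760/3 ≈ 586.67)
sqrt(B + w) = sqrt(1658 + 1760/3) = sqrt(6734/3) = sqrt(20202)/3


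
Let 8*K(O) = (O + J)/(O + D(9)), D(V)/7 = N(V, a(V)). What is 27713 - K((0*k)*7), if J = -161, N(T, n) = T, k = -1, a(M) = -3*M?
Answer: 1995359/72 ≈ 27713.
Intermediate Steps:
D(V) = 7*V
K(O) = (-161 + O)/(8*(63 + O)) (K(O) = ((O - 161)/(O + 7*9))/8 = ((-161 + O)/(O + 63))/8 = ((-161 + O)/(63 + O))/8 = (-161 + O)/(8*(63 + O)))
27713 - K((0*k)*7) = 27713 - (-161 + (0*(-1))*7)/(8*(63 + (0*(-1))*7)) = 27713 - (-161 + 0*7)/(8*(63 + 0*7)) = 27713 - (-161 + 0)/(8*(63 + 0)) = 27713 - (-161)/(8*63) = 27713 - 1*(-23/72) = 27713 + 23/72 = 1995359/72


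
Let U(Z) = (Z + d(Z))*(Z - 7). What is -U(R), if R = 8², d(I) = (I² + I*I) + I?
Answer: -474240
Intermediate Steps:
d(I) = I + 2*I² (d(I) = (I² + I²) + I = 2*I² + I = I + 2*I²)
R = 64
U(Z) = (-7 + Z)*(Z + Z*(1 + 2*Z)) (U(Z) = (Z + Z*(1 + 2*Z))*(Z - 7) = (Z + Z*(1 + 2*Z))*(-7 + Z) = (-7 + Z)*(Z + Z*(1 + 2*Z)))
-U(R) = -2*64*(-7 + 64² - 6*64) = -2*64*(-7 + 4096 - 384) = -2*64*3705 = -1*474240 = -474240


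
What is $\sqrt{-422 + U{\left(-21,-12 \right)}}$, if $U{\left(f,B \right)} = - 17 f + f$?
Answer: $i \sqrt{86} \approx 9.2736 i$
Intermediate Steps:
$U{\left(f,B \right)} = - 16 f$
$\sqrt{-422 + U{\left(-21,-12 \right)}} = \sqrt{-422 - -336} = \sqrt{-422 + 336} = \sqrt{-86} = i \sqrt{86}$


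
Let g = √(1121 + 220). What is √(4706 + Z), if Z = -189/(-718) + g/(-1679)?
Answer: √(6839533723931486 - 2596694388*√149)/1205522 ≈ 68.602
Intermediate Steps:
g = 3*√149 (g = √1341 = 3*√149 ≈ 36.620)
Z = 189/718 - 3*√149/1679 (Z = -189/(-718) + (3*√149)/(-1679) = -189*(-1/718) + (3*√149)*(-1/1679) = 189/718 - 3*√149/1679 ≈ 0.24142)
√(4706 + Z) = √(4706 + (189/718 - 3*√149/1679)) = √(3379097/718 - 3*√149/1679)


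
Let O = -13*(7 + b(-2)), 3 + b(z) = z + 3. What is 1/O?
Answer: -1/65 ≈ -0.015385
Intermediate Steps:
b(z) = z (b(z) = -3 + (z + 3) = -3 + (3 + z) = z)
O = -65 (O = -13*(7 - 2) = -13*5 = -65)
1/O = 1/(-65) = -1/65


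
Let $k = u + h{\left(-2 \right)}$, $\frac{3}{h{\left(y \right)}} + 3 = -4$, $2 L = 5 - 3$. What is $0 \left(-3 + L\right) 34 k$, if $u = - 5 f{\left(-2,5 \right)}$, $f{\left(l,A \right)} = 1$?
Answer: $0$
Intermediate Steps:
$L = 1$ ($L = \frac{5 - 3}{2} = \frac{1}{2} \cdot 2 = 1$)
$h{\left(y \right)} = - \frac{3}{7}$ ($h{\left(y \right)} = \frac{3}{-3 - 4} = \frac{3}{-7} = 3 \left(- \frac{1}{7}\right) = - \frac{3}{7}$)
$u = -5$ ($u = \left(-5\right) 1 = -5$)
$k = - \frac{38}{7}$ ($k = -5 - \frac{3}{7} = - \frac{38}{7} \approx -5.4286$)
$0 \left(-3 + L\right) 34 k = 0 \left(-3 + 1\right) 34 \left(- \frac{38}{7}\right) = 0 \left(-2\right) 34 \left(- \frac{38}{7}\right) = 0 \cdot 34 \left(- \frac{38}{7}\right) = 0 \left(- \frac{38}{7}\right) = 0$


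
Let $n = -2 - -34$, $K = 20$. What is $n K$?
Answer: $640$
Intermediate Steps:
$n = 32$ ($n = -2 + 34 = 32$)
$n K = 32 \cdot 20 = 640$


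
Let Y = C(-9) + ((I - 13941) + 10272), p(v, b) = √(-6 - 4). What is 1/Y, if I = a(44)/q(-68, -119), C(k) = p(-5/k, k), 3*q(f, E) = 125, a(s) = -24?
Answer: -57337125/210403094059 - 15625*I*√10/210403094059 ≈ -0.00027251 - 2.3484e-7*I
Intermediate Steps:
q(f, E) = 125/3 (q(f, E) = (⅓)*125 = 125/3)
p(v, b) = I*√10 (p(v, b) = √(-10) = I*√10)
C(k) = I*√10
I = -72/125 (I = -24/125/3 = -24*3/125 = -72/125 ≈ -0.57600)
Y = -458697/125 + I*√10 (Y = I*√10 + ((-72/125 - 13941) + 10272) = I*√10 + (-1742697/125 + 10272) = I*√10 - 458697/125 = -458697/125 + I*√10 ≈ -3669.6 + 3.1623*I)
1/Y = 1/(-458697/125 + I*√10)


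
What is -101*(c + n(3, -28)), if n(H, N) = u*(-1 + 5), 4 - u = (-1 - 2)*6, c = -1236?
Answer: 115948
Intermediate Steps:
u = 22 (u = 4 - (-1 - 2)*6 = 4 - (-3)*6 = 4 - 1*(-18) = 4 + 18 = 22)
n(H, N) = 88 (n(H, N) = 22*(-1 + 5) = 22*4 = 88)
-101*(c + n(3, -28)) = -101*(-1236 + 88) = -101*(-1148) = 115948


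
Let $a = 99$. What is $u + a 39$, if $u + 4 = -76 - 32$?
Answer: $3749$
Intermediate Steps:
$u = -112$ ($u = -4 - 108 = -112$)
$u + a 39 = -112 + 99 \cdot 39 = -112 + 3861 = 3749$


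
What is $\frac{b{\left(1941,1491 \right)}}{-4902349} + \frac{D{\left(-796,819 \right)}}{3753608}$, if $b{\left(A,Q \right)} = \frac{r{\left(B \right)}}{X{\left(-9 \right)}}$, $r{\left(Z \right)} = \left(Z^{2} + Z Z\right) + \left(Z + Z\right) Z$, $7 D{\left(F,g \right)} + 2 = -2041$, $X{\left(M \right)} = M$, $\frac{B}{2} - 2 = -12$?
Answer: $- \frac{48099081463}{1159294274787096} \approx -4.149 \cdot 10^{-5}$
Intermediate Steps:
$B = -20$ ($B = 4 + 2 \left(-12\right) = 4 - 24 = -20$)
$D{\left(F,g \right)} = - \frac{2043}{7}$ ($D{\left(F,g \right)} = - \frac{2}{7} + \frac{1}{7} \left(-2041\right) = - \frac{2}{7} - \frac{2041}{7} = - \frac{2043}{7}$)
$r{\left(Z \right)} = 4 Z^{2}$ ($r{\left(Z \right)} = \left(Z^{2} + Z^{2}\right) + 2 Z Z = 2 Z^{2} + 2 Z^{2} = 4 Z^{2}$)
$b{\left(A,Q \right)} = - \frac{1600}{9}$ ($b{\left(A,Q \right)} = \frac{4 \left(-20\right)^{2}}{-9} = 4 \cdot 400 \left(- \frac{1}{9}\right) = 1600 \left(- \frac{1}{9}\right) = - \frac{1600}{9}$)
$\frac{b{\left(1941,1491 \right)}}{-4902349} + \frac{D{\left(-796,819 \right)}}{3753608} = - \frac{1600}{9 \left(-4902349\right)} - \frac{2043}{7 \cdot 3753608} = \left(- \frac{1600}{9}\right) \left(- \frac{1}{4902349}\right) - \frac{2043}{26275256} = \frac{1600}{44121141} - \frac{2043}{26275256} = - \frac{48099081463}{1159294274787096}$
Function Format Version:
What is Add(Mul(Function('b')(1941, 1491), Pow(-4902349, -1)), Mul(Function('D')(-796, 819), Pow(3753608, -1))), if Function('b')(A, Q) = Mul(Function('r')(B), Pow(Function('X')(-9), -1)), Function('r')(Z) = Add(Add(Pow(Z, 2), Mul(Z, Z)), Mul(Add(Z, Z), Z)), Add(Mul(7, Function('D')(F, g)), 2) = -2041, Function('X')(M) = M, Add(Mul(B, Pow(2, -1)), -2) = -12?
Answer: Rational(-48099081463, 1159294274787096) ≈ -4.1490e-5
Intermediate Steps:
B = -20 (B = Add(4, Mul(2, -12)) = Add(4, -24) = -20)
Function('D')(F, g) = Rational(-2043, 7) (Function('D')(F, g) = Add(Rational(-2, 7), Mul(Rational(1, 7), -2041)) = Add(Rational(-2, 7), Rational(-2041, 7)) = Rational(-2043, 7))
Function('r')(Z) = Mul(4, Pow(Z, 2)) (Function('r')(Z) = Add(Add(Pow(Z, 2), Pow(Z, 2)), Mul(Mul(2, Z), Z)) = Add(Mul(2, Pow(Z, 2)), Mul(2, Pow(Z, 2))) = Mul(4, Pow(Z, 2)))
Function('b')(A, Q) = Rational(-1600, 9) (Function('b')(A, Q) = Mul(Mul(4, Pow(-20, 2)), Pow(-9, -1)) = Mul(Mul(4, 400), Rational(-1, 9)) = Mul(1600, Rational(-1, 9)) = Rational(-1600, 9))
Add(Mul(Function('b')(1941, 1491), Pow(-4902349, -1)), Mul(Function('D')(-796, 819), Pow(3753608, -1))) = Add(Mul(Rational(-1600, 9), Pow(-4902349, -1)), Mul(Rational(-2043, 7), Pow(3753608, -1))) = Add(Mul(Rational(-1600, 9), Rational(-1, 4902349)), Mul(Rational(-2043, 7), Rational(1, 3753608))) = Add(Rational(1600, 44121141), Rational(-2043, 26275256)) = Rational(-48099081463, 1159294274787096)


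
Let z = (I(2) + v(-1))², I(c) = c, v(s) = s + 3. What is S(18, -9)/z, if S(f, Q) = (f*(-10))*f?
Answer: -405/2 ≈ -202.50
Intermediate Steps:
v(s) = 3 + s
S(f, Q) = -10*f² (S(f, Q) = (-10*f)*f = -10*f²)
z = 16 (z = (2 + (3 - 1))² = (2 + 2)² = 4² = 16)
S(18, -9)/z = -10*18²/16 = -10*324*(1/16) = -3240*1/16 = -405/2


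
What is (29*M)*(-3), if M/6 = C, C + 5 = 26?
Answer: -10962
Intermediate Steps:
C = 21 (C = -5 + 26 = 21)
M = 126 (M = 6*21 = 126)
(29*M)*(-3) = (29*126)*(-3) = 3654*(-3) = -10962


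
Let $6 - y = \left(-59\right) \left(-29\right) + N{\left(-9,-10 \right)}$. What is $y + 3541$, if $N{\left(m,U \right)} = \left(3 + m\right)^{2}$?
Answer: $1800$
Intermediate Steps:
$y = -1741$ ($y = 6 - \left(\left(-59\right) \left(-29\right) + \left(3 - 9\right)^{2}\right) = 6 - \left(1711 + \left(-6\right)^{2}\right) = 6 - \left(1711 + 36\right) = 6 - 1747 = -1741$)
$y + 3541 = -1741 + 3541 = 1800$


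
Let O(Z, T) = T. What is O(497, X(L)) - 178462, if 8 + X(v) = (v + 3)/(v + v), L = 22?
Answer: -7852655/44 ≈ -1.7847e+5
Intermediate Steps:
X(v) = -8 + (3 + v)/(2*v) (X(v) = -8 + (v + 3)/(v + v) = -8 + (3 + v)/((2*v)) = -8 + (3 + v)*(1/(2*v)) = -8 + (3 + v)/(2*v))
O(497, X(L)) - 178462 = (3/2)*(1 - 5*22)/22 - 178462 = (3/2)*(1/22)*(1 - 110) - 178462 = (3/2)*(1/22)*(-109) - 178462 = -327/44 - 178462 = -7852655/44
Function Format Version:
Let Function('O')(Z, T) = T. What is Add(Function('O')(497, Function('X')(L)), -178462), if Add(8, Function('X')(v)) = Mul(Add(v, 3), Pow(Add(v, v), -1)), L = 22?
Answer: Rational(-7852655, 44) ≈ -1.7847e+5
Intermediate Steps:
Function('X')(v) = Add(-8, Mul(Rational(1, 2), Pow(v, -1), Add(3, v))) (Function('X')(v) = Add(-8, Mul(Add(v, 3), Pow(Add(v, v), -1))) = Add(-8, Mul(Add(3, v), Pow(Mul(2, v), -1))) = Add(-8, Mul(Add(3, v), Mul(Rational(1, 2), Pow(v, -1)))) = Add(-8, Mul(Rational(1, 2), Pow(v, -1), Add(3, v))))
Add(Function('O')(497, Function('X')(L)), -178462) = Add(Mul(Rational(3, 2), Pow(22, -1), Add(1, Mul(-5, 22))), -178462) = Add(Mul(Rational(3, 2), Rational(1, 22), Add(1, -110)), -178462) = Add(Mul(Rational(3, 2), Rational(1, 22), -109), -178462) = Add(Rational(-327, 44), -178462) = Rational(-7852655, 44)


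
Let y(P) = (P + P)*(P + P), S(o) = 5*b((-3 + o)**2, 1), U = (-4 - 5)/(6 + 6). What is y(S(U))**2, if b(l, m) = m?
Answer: 10000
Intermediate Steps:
U = -3/4 (U = -9/12 = -9*1/12 = -3/4 ≈ -0.75000)
S(o) = 5 (S(o) = 5*1 = 5)
y(P) = 4*P**2 (y(P) = (2*P)*(2*P) = 4*P**2)
y(S(U))**2 = (4*5**2)**2 = (4*25)**2 = 100**2 = 10000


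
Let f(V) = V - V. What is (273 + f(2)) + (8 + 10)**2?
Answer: 597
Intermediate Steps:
f(V) = 0
(273 + f(2)) + (8 + 10)**2 = (273 + 0) + (8 + 10)**2 = 273 + 18**2 = 273 + 324 = 597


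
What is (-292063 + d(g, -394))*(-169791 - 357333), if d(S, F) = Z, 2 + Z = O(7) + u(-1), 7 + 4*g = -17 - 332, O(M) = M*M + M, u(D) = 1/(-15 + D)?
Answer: 615699940245/4 ≈ 1.5392e+11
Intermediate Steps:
O(M) = M + M² (O(M) = M² + M = M + M²)
g = -89 (g = -7/4 + (-17 - 332)/4 = -7/4 + (¼)*(-349) = -7/4 - 349/4 = -89)
Z = 863/16 (Z = -2 + (7*(1 + 7) + 1/(-15 - 1)) = -2 + (7*8 + 1/(-16)) = -2 + (56 - 1/16) = -2 + 895/16 = 863/16 ≈ 53.938)
d(S, F) = 863/16
(-292063 + d(g, -394))*(-169791 - 357333) = (-292063 + 863/16)*(-169791 - 357333) = -4672145/16*(-527124) = 615699940245/4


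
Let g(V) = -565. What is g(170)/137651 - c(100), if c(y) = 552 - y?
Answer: -62218817/137651 ≈ -452.00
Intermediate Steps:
g(170)/137651 - c(100) = -565/137651 - (552 - 1*100) = -565*1/137651 - (552 - 100) = -565/137651 - 1*452 = -565/137651 - 452 = -62218817/137651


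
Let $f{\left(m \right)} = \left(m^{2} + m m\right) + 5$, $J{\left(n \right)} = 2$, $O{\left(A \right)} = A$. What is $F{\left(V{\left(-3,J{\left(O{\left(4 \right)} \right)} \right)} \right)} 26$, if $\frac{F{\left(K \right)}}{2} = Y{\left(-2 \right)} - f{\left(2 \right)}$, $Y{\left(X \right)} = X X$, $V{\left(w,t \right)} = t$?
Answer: $-468$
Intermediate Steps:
$Y{\left(X \right)} = X^{2}$
$f{\left(m \right)} = 5 + 2 m^{2}$ ($f{\left(m \right)} = \left(m^{2} + m^{2}\right) + 5 = 2 m^{2} + 5 = 5 + 2 m^{2}$)
$F{\left(K \right)} = -18$ ($F{\left(K \right)} = 2 \left(\left(-2\right)^{2} - \left(5 + 2 \cdot 2^{2}\right)\right) = 2 \left(4 - \left(5 + 2 \cdot 4\right)\right) = 2 \left(4 - \left(5 + 8\right)\right) = 2 \left(4 - 13\right) = 2 \left(-9\right) = -18$)
$F{\left(V{\left(-3,J{\left(O{\left(4 \right)} \right)} \right)} \right)} 26 = \left(-18\right) 26 = -468$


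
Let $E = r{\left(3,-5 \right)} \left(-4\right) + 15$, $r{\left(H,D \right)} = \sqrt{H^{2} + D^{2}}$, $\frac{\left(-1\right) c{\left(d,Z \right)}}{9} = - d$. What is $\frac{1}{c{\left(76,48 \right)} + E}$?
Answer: $\frac{699}{488057} + \frac{4 \sqrt{34}}{488057} \approx 0.00148$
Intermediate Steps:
$c{\left(d,Z \right)} = 9 d$ ($c{\left(d,Z \right)} = - 9 \left(- d\right) = 9 d$)
$r{\left(H,D \right)} = \sqrt{D^{2} + H^{2}}$
$E = 15 - 4 \sqrt{34}$ ($E = \sqrt{\left(-5\right)^{2} + 3^{2}} \left(-4\right) + 15 = \sqrt{25 + 9} \left(-4\right) + 15 = \sqrt{34} \left(-4\right) + 15 = - 4 \sqrt{34} + 15 = 15 - 4 \sqrt{34} \approx -8.3238$)
$\frac{1}{c{\left(76,48 \right)} + E} = \frac{1}{9 \cdot 76 + \left(15 - 4 \sqrt{34}\right)} = \frac{1}{684 + \left(15 - 4 \sqrt{34}\right)} = \frac{1}{699 - 4 \sqrt{34}}$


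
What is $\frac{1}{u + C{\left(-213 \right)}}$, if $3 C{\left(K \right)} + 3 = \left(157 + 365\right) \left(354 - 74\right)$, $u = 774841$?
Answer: $\frac{1}{823560} \approx 1.2142 \cdot 10^{-6}$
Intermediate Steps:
$C{\left(K \right)} = 48719$ ($C{\left(K \right)} = -1 + \frac{\left(157 + 365\right) \left(354 - 74\right)}{3} = -1 + \frac{522 \cdot 280}{3} = -1 + \frac{1}{3} \cdot 146160 = -1 + 48720 = 48719$)
$\frac{1}{u + C{\left(-213 \right)}} = \frac{1}{774841 + 48719} = \frac{1}{823560}$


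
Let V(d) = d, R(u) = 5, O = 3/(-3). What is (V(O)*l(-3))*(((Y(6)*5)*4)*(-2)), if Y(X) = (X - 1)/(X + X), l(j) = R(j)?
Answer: 250/3 ≈ 83.333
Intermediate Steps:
O = -1 (O = 3*(-⅓) = -1)
l(j) = 5
Y(X) = (-1 + X)/(2*X) (Y(X) = (-1 + X)/((2*X)) = (-1 + X)*(1/(2*X)) = (-1 + X)/(2*X))
(V(O)*l(-3))*(((Y(6)*5)*4)*(-2)) = (-1*5)*(((((½)*(-1 + 6)/6)*5)*4)*(-2)) = -5*(((½)*(⅙)*5)*5)*4*(-2) = -5*((5/12)*5)*4*(-2) = -5*(25/12)*4*(-2) = -125*(-2)/3 = -5*(-50/3) = 250/3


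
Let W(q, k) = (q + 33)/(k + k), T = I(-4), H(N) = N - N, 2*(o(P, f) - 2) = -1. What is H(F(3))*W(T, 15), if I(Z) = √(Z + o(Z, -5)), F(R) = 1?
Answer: 0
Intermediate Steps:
o(P, f) = 3/2 (o(P, f) = 2 + (½)*(-1) = 2 - ½ = 3/2)
H(N) = 0
I(Z) = √(3/2 + Z) (I(Z) = √(Z + 3/2) = √(3/2 + Z))
T = I*√10/2 (T = √(6 + 4*(-4))/2 = √(6 - 16)/2 = √(-10)/2 = (I*√10)/2 = I*√10/2 ≈ 1.5811*I)
W(q, k) = (33 + q)/(2*k) (W(q, k) = (33 + q)/((2*k)) = (33 + q)*(1/(2*k)) = (33 + q)/(2*k))
H(F(3))*W(T, 15) = 0*((½)*(33 + I*√10/2)/15) = 0*((½)*(1/15)*(33 + I*√10/2)) = 0*(11/10 + I*√10/60) = 0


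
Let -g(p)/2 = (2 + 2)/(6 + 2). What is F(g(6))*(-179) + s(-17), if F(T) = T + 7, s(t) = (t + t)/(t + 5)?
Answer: -6427/6 ≈ -1071.2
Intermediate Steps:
s(t) = 2*t/(5 + t) (s(t) = (2*t)/(5 + t) = 2*t/(5 + t))
g(p) = -1 (g(p) = -2*(2 + 2)/(6 + 2) = -8/8 = -2*½ = -1)
F(T) = 7 + T
F(g(6))*(-179) + s(-17) = (7 - 1)*(-179) + 2*(-17)/(5 - 17) = 6*(-179) + 2*(-17)/(-12) = -1074 + 2*(-17)*(-1/12) = -1074 + 17/6 = -6427/6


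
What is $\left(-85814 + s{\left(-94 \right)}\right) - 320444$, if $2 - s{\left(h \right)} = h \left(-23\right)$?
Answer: $-408418$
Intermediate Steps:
$s{\left(h \right)} = 2 + 23 h$ ($s{\left(h \right)} = 2 - h \left(-23\right) = 2 - - 23 h = 2 + 23 h$)
$\left(-85814 + s{\left(-94 \right)}\right) - 320444 = \left(-85814 + \left(2 + 23 \left(-94\right)\right)\right) - 320444 = \left(-85814 + \left(2 - 2162\right)\right) - 320444 = \left(-85814 - 2160\right) - 320444 = -87974 - 320444 = -408418$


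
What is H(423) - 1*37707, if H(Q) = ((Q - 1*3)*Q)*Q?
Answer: 75112473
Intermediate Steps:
H(Q) = Q²*(-3 + Q) (H(Q) = ((Q - 3)*Q)*Q = ((-3 + Q)*Q)*Q = (Q*(-3 + Q))*Q = Q²*(-3 + Q))
H(423) - 1*37707 = 423²*(-3 + 423) - 1*37707 = 178929*420 - 37707 = 75150180 - 37707 = 75112473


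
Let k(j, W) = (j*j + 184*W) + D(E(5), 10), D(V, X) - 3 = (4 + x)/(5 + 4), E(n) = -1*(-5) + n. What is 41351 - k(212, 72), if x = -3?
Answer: -151597/9 ≈ -16844.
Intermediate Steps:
E(n) = 5 + n
D(V, X) = 28/9 (D(V, X) = 3 + (4 - 3)/(5 + 4) = 3 + 1/9 = 3 + 1*(⅑) = 3 + ⅑ = 28/9)
k(j, W) = 28/9 + j² + 184*W (k(j, W) = (j*j + 184*W) + 28/9 = (j² + 184*W) + 28/9 = 28/9 + j² + 184*W)
41351 - k(212, 72) = 41351 - (28/9 + 212² + 184*72) = 41351 - (28/9 + 44944 + 13248) = 41351 - 1*523756/9 = 41351 - 523756/9 = -151597/9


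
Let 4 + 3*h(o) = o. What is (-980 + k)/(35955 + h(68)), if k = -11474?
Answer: -37362/107929 ≈ -0.34617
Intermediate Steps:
h(o) = -4/3 + o/3
(-980 + k)/(35955 + h(68)) = (-980 - 11474)/(35955 + (-4/3 + (1/3)*68)) = -12454/(35955 + (-4/3 + 68/3)) = -12454/(35955 + 64/3) = -12454/107929/3 = -12454*3/107929 = -37362/107929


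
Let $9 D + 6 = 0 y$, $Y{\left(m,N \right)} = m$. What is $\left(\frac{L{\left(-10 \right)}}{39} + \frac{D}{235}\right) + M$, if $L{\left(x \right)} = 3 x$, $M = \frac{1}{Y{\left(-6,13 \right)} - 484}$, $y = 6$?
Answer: $- \frac{695281}{898170} \approx -0.77411$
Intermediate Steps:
$D = - \frac{2}{3}$ ($D = - \frac{2}{3} + \frac{0 \cdot 6}{9} = - \frac{2}{3} + \frac{1}{9} \cdot 0 = - \frac{2}{3} + 0 = - \frac{2}{3} \approx -0.66667$)
$M = - \frac{1}{490}$ ($M = \frac{1}{-6 - 484} = \frac{1}{-490} = - \frac{1}{490} \approx -0.0020408$)
$\left(\frac{L{\left(-10 \right)}}{39} + \frac{D}{235}\right) + M = \left(\frac{3 \left(-10\right)}{39} - \frac{2}{3 \cdot 235}\right) - \frac{1}{490} = \left(\left(-30\right) \frac{1}{39} - \frac{2}{705}\right) - \frac{1}{490} = \left(- \frac{10}{13} - \frac{2}{705}\right) - \frac{1}{490} = - \frac{7076}{9165} - \frac{1}{490} = - \frac{695281}{898170}$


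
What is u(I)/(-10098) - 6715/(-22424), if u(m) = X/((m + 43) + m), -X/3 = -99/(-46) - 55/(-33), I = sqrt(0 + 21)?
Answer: 80968314023/270359777160 - 31*sqrt(21)/24113430 ≈ 0.29948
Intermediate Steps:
I = sqrt(21) ≈ 4.5826
X = -527/46 (X = -3*(-99/(-46) - 55/(-33)) = -3*(-99*(-1/46) - 55*(-1/33)) = -3*(99/46 + 5/3) = -3*527/138 = -527/46 ≈ -11.457)
u(m) = -527/(46*(43 + 2*m)) (u(m) = -527/(46*((m + 43) + m)) = -527/(46*((43 + m) + m)) = -527/(46*(43 + 2*m)))
u(I)/(-10098) - 6715/(-22424) = -527/(1978 + 92*sqrt(21))/(-10098) - 6715/(-22424) = -527/(1978 + 92*sqrt(21))*(-1/10098) - 6715*(-1/22424) = 31/(594*(1978 + 92*sqrt(21))) + 6715/22424 = 6715/22424 + 31/(594*(1978 + 92*sqrt(21)))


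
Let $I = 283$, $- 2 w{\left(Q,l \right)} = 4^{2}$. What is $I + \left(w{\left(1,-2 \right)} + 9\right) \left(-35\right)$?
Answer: $248$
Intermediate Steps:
$w{\left(Q,l \right)} = -8$ ($w{\left(Q,l \right)} = - \frac{4^{2}}{2} = \left(- \frac{1}{2}\right) 16 = -8$)
$I + \left(w{\left(1,-2 \right)} + 9\right) \left(-35\right) = 283 + \left(-8 + 9\right) \left(-35\right) = 283 + 1 \left(-35\right) = 283 - 35 = 248$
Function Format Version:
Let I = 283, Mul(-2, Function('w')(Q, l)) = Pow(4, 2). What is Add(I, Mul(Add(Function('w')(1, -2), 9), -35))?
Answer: 248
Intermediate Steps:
Function('w')(Q, l) = -8 (Function('w')(Q, l) = Mul(Rational(-1, 2), Pow(4, 2)) = Mul(Rational(-1, 2), 16) = -8)
Add(I, Mul(Add(Function('w')(1, -2), 9), -35)) = Add(283, Mul(Add(-8, 9), -35)) = Add(283, Mul(1, -35)) = Add(283, -35) = 248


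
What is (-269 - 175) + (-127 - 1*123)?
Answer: -694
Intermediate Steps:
(-269 - 175) + (-127 - 1*123) = -444 + (-127 - 123) = -444 - 250 = -694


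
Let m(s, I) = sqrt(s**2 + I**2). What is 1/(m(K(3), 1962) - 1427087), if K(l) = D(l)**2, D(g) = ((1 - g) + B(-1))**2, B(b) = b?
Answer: -1427087/2036573449564 - 9*sqrt(47605)/2036573449564 ≈ -7.0169e-7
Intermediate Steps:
D(g) = g**2 (D(g) = ((1 - g) - 1)**2 = (-g)**2 = g**2)
K(l) = l**4 (K(l) = (l**2)**2 = l**4)
m(s, I) = sqrt(I**2 + s**2)
1/(m(K(3), 1962) - 1427087) = 1/(sqrt(1962**2 + (3**4)**2) - 1427087) = 1/(sqrt(3849444 + 81**2) - 1427087) = 1/(sqrt(3849444 + 6561) - 1427087) = 1/(sqrt(3856005) - 1427087) = 1/(9*sqrt(47605) - 1427087) = 1/(-1427087 + 9*sqrt(47605))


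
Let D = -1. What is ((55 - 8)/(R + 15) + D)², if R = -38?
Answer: 4900/529 ≈ 9.2628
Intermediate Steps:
((55 - 8)/(R + 15) + D)² = ((55 - 8)/(-38 + 15) - 1)² = (47/(-23) - 1)² = (47*(-1/23) - 1)² = (-47/23 - 1)² = (-70/23)² = 4900/529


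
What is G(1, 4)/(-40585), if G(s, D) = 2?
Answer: -2/40585 ≈ -4.9279e-5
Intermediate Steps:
G(1, 4)/(-40585) = 2/(-40585) = 2*(-1/40585) = -2/40585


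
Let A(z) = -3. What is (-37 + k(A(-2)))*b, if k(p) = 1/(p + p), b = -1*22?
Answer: 2453/3 ≈ 817.67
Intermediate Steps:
b = -22
k(p) = 1/(2*p)
(-37 + k(A(-2)))*b = (-37 + (½)/(-3))*(-22) = (-37 + (½)*(-⅓))*(-22) = (-37 - ⅙)*(-22) = -223/6*(-22) = 2453/3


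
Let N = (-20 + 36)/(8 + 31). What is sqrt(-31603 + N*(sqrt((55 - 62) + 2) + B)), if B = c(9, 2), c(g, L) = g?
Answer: sqrt(-48062547 + 624*I*sqrt(5))/39 ≈ 0.0025803 + 177.76*I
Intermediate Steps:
B = 9
N = 16/39 ≈ 0.41026
sqrt(-31603 + N*(sqrt((55 - 62) + 2) + B)) = sqrt(-31603 + 16*(sqrt((55 - 62) + 2) + 9)/39) = sqrt(-31603 + 16*(sqrt(-7 + 2) + 9)/39) = sqrt(-31603 + 16*(sqrt(-5) + 9)/39) = sqrt(-31603 + 16*(I*sqrt(5) + 9)/39) = sqrt(-31603 + 16*(9 + I*sqrt(5))/39) = sqrt(-31603 + (48/13 + 16*I*sqrt(5)/39)) = sqrt(-410791/13 + 16*I*sqrt(5)/39)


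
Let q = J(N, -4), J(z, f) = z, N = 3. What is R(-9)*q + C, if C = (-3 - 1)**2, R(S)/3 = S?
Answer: -65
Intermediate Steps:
R(S) = 3*S
C = 16 (C = (-4)**2 = 16)
q = 3
R(-9)*q + C = (3*(-9))*3 + 16 = -27*3 + 16 = -81 + 16 = -65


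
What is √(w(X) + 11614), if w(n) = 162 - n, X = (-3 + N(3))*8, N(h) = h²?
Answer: 4*√733 ≈ 108.30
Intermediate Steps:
X = 48 (X = (-3 + 3²)*8 = (-3 + 9)*8 = 6*8 = 48)
√(w(X) + 11614) = √((162 - 1*48) + 11614) = √((162 - 48) + 11614) = √(114 + 11614) = √11728 = 4*√733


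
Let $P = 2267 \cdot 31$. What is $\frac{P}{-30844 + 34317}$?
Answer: $\frac{70277}{3473} \approx 20.235$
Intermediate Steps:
$P = 70277$
$\frac{P}{-30844 + 34317} = \frac{70277}{-30844 + 34317} = \frac{70277}{3473}$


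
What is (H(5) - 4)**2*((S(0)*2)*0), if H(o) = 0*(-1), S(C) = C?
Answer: 0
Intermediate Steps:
H(o) = 0
(H(5) - 4)**2*((S(0)*2)*0) = (0 - 4)**2*((0*2)*0) = (-4)**2*(0*0) = 16*0 = 0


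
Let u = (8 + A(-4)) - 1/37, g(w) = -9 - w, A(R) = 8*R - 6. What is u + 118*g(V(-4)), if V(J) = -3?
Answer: -27307/37 ≈ -738.03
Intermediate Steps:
A(R) = -6 + 8*R
u = -1111/37 (u = (8 + (-6 + 8*(-4))) - 1/37 = (8 + (-6 - 32)) - 1*1/37 = (8 - 38) - 1/37 = -30 - 1/37 = -1111/37 ≈ -30.027)
u + 118*g(V(-4)) = -1111/37 + 118*(-9 - 1*(-3)) = -1111/37 + 118*(-9 + 3) = -1111/37 + 118*(-6) = -1111/37 - 708 = -27307/37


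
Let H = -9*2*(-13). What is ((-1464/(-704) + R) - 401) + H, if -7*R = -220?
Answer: -82231/616 ≈ -133.49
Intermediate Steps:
R = 220/7 (R = -⅐*(-220) = 220/7 ≈ 31.429)
H = 234 (H = -18*(-13) = 234)
((-1464/(-704) + R) - 401) + H = ((-1464/(-704) + 220/7) - 401) + 234 = ((-1464*(-1/704) + 220/7) - 401) + 234 = ((183/88 + 220/7) - 401) + 234 = (20641/616 - 401) + 234 = -226375/616 + 234 = -82231/616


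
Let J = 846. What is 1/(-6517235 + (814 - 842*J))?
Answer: -1/7228753 ≈ -1.3834e-7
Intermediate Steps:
1/(-6517235 + (814 - 842*J)) = 1/(-6517235 + (814 - 842*846)) = 1/(-6517235 + (814 - 712332)) = 1/(-6517235 - 711518) = 1/(-7228753) = -1/7228753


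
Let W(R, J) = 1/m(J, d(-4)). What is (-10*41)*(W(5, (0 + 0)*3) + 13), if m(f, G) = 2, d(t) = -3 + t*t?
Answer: -5535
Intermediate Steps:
d(t) = -3 + t²
W(R, J) = ½ (W(R, J) = 1/2 = ½)
(-10*41)*(W(5, (0 + 0)*3) + 13) = (-10*41)*(½ + 13) = -410*27/2 = -5535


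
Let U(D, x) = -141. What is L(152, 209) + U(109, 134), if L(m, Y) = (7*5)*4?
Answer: -1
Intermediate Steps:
L(m, Y) = 140 (L(m, Y) = 35*4 = 140)
L(152, 209) + U(109, 134) = 140 - 141 = -1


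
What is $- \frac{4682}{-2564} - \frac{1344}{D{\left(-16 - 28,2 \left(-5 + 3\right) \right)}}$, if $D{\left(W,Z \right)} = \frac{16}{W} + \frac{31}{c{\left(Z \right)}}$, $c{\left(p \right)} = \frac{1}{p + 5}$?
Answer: $- \frac{18164171}{432034} \approx -42.043$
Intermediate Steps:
$c{\left(p \right)} = \frac{1}{5 + p}$
$D{\left(W,Z \right)} = 155 + \frac{16}{W} + 31 Z$ ($D{\left(W,Z \right)} = \frac{16}{W} + \frac{31}{\frac{1}{5 + Z}} = \frac{16}{W} + 31 \left(5 + Z\right) = \frac{16}{W} + \left(155 + 31 Z\right) = 155 + \frac{16}{W} + 31 Z$)
$- \frac{4682}{-2564} - \frac{1344}{D{\left(-16 - 28,2 \left(-5 + 3\right) \right)}} = - \frac{4682}{-2564} - \frac{1344}{155 + \frac{16}{-16 - 28} + 31 \cdot 2 \left(-5 + 3\right)} = \left(-4682\right) \left(- \frac{1}{2564}\right) - \frac{1344}{155 + \frac{16}{-16 - 28} + 31 \cdot 2 \left(-2\right)} = \frac{2341}{1282} - \frac{1344}{155 + \frac{16}{-44} + 31 \left(-4\right)} = \frac{2341}{1282} - \frac{1344}{155 + 16 \left(- \frac{1}{44}\right) - 124} = \frac{2341}{1282} - \frac{1344}{155 - \frac{4}{11} - 124} = \frac{2341}{1282} - \frac{1344}{\frac{337}{11}} = \frac{2341}{1282} - \frac{14784}{337} = - \frac{18164171}{432034}$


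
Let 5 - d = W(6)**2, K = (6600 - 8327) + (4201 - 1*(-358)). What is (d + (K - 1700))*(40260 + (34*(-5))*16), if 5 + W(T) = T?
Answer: 42645440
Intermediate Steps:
W(T) = -5 + T
K = 2832 (K = -1727 + (4201 + 358) = -1727 + 4559 = 2832)
d = 4 (d = 5 - (-5 + 6)**2 = 5 - 1*1**2 = 5 - 1*1 = 5 - 1 = 4)
(d + (K - 1700))*(40260 + (34*(-5))*16) = (4 + (2832 - 1700))*(40260 + (34*(-5))*16) = (4 + 1132)*(40260 - 170*16) = 1136*(40260 - 2720) = 1136*37540 = 42645440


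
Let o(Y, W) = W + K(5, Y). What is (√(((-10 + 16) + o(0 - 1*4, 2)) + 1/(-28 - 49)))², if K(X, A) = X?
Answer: 1000/77 ≈ 12.987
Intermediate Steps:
o(Y, W) = 5 + W (o(Y, W) = W + 5 = 5 + W)
(√(((-10 + 16) + o(0 - 1*4, 2)) + 1/(-28 - 49)))² = (√(((-10 + 16) + (5 + 2)) + 1/(-28 - 49)))² = (√((6 + 7) + 1/(-77)))² = (√(13 - 1/77))² = (√(1000/77))² = (10*√770/77)² = 1000/77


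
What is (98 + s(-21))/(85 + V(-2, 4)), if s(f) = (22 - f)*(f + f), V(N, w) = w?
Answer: -1708/89 ≈ -19.191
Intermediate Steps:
s(f) = 2*f*(22 - f) (s(f) = (22 - f)*(2*f) = 2*f*(22 - f))
(98 + s(-21))/(85 + V(-2, 4)) = (98 + 2*(-21)*(22 - 1*(-21)))/(85 + 4) = (98 + 2*(-21)*(22 + 21))/89 = (98 + 2*(-21)*43)*(1/89) = (98 - 1806)*(1/89) = -1708*1/89 = -1708/89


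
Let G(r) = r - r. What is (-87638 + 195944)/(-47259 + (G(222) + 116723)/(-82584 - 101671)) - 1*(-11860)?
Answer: 51627416983225/4353911884 ≈ 11858.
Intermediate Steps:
G(r) = 0
(-87638 + 195944)/(-47259 + (G(222) + 116723)/(-82584 - 101671)) - 1*(-11860) = (-87638 + 195944)/(-47259 + (0 + 116723)/(-82584 - 101671)) - 1*(-11860) = 108306/(-47259 + 116723/(-184255)) + 11860 = 108306/(-47259 + 116723*(-1/184255)) + 11860 = 108306/(-47259 - 116723/184255) + 11860 = 108306/(-8707823768/184255) + 11860 = 108306*(-184255/8707823768) + 11860 = -9977961015/4353911884 + 11860 = 51627416983225/4353911884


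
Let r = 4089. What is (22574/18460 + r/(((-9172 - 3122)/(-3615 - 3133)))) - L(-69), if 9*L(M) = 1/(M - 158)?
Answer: 28921872224053/12879255870 ≈ 2245.6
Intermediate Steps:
L(M) = 1/(9*(-158 + M)) (L(M) = 1/(9*(M - 158)) = 1/(9*(-158 + M)))
(22574/18460 + r/(((-9172 - 3122)/(-3615 - 3133)))) - L(-69) = (22574/18460 + 4089/(((-9172 - 3122)/(-3615 - 3133)))) - 1/(9*(-158 - 69)) = (22574*(1/18460) + 4089/((-12294/(-6748)))) - 1/(9*(-227)) = (11287/9230 + 4089/((-12294*(-1/6748)))) - (-1)/(9*227) = (11287/9230 + 4089/(6147/3374)) - 1*(-1/2043) = (11287/9230 + 4089*(3374/6147)) + 1/2043 = (11287/9230 + 4598762/2049) + 1/2043 = 42469700323/18912270 + 1/2043 = 28921872224053/12879255870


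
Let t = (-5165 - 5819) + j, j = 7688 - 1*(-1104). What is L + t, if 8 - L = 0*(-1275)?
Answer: -2184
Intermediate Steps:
L = 8 (L = 8 - 0*(-1275) = 8 - 1*0 = 8 + 0 = 8)
j = 8792 (j = 7688 + 1104 = 8792)
t = -2192 (t = (-5165 - 5819) + 8792 = -10984 + 8792 = -2192)
L + t = 8 - 2192 = -2184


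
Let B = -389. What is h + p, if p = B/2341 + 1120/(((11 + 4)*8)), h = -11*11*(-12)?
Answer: 10261777/7023 ≈ 1461.2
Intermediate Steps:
h = 1452 (h = -121*(-12) = 1452)
p = 64381/7023 (p = -389/2341 + 1120/(((11 + 4)*8)) = -389*1/2341 + 1120/((15*8)) = -389/2341 + 1120/120 = -389/2341 + 1120*(1/120) = -389/2341 + 28/3 = 64381/7023 ≈ 9.1672)
h + p = 1452 + 64381/7023 = 10261777/7023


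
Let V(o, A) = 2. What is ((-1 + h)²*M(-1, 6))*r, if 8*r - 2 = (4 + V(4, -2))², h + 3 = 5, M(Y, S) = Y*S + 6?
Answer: 0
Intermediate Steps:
M(Y, S) = 6 + S*Y (M(Y, S) = S*Y + 6 = 6 + S*Y)
h = 2 (h = -3 + 5 = 2)
r = 19/4 (r = ¼ + (4 + 2)²/8 = ¼ + (⅛)*6² = ¼ + (⅛)*36 = ¼ + 9/2 = 19/4 ≈ 4.7500)
((-1 + h)²*M(-1, 6))*r = ((-1 + 2)²*(6 + 6*(-1)))*(19/4) = (1²*(6 - 6))*(19/4) = (1*0)*(19/4) = 0*(19/4) = 0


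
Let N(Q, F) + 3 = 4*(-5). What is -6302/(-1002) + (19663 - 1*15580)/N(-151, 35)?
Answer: -1973110/11523 ≈ -171.23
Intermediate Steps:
N(Q, F) = -23 (N(Q, F) = -3 + 4*(-5) = -3 - 20 = -23)
-6302/(-1002) + (19663 - 1*15580)/N(-151, 35) = -6302/(-1002) + (19663 - 1*15580)/(-23) = -6302*(-1/1002) + (19663 - 15580)*(-1/23) = 3151/501 + 4083*(-1/23) = 3151/501 - 4083/23 = -1973110/11523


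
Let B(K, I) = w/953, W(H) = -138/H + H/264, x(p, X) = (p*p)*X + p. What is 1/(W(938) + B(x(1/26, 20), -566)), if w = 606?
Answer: 58998324/238459157 ≈ 0.24741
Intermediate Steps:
x(p, X) = p + X*p**2 (x(p, X) = p**2*X + p = X*p**2 + p = p + X*p**2)
W(H) = -138/H + H/264 (W(H) = -138/H + H*(1/264) = -138/H + H/264)
B(K, I) = 606/953
1/(W(938) + B(x(1/26, 20), -566)) = 1/((-138/938 + (1/264)*938) + 606/953) = 1/((-138*1/938 + 469/132) + 606/953) = 1/((-69/469 + 469/132) + 606/953) = 1/(210853/61908 + 606/953) = 1/(238459157/58998324) = 58998324/238459157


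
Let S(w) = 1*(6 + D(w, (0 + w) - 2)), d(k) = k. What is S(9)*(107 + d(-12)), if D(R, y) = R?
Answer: 1425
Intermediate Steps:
S(w) = 6 + w (S(w) = 1*(6 + w) = 6 + w)
S(9)*(107 + d(-12)) = (6 + 9)*(107 - 12) = 15*95 = 1425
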